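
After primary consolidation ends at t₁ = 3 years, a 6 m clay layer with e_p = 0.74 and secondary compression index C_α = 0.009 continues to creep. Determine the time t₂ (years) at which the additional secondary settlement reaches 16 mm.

t₂ ≈ 9.83 years

S_s = C_α·H/(1+e_p)·log₁₀(t₂/t₁) ⇒ log₁₀(t₂/t₁) = S_s·(1+e_p)/(C_α·H).
log₁₀(t₂/t₁) = 0.016 × (1+0.74) / (0.009×6) = 0.5156
t₂ = t₁ × 10^0.5156 = 3 × 3.278 = 9.833 years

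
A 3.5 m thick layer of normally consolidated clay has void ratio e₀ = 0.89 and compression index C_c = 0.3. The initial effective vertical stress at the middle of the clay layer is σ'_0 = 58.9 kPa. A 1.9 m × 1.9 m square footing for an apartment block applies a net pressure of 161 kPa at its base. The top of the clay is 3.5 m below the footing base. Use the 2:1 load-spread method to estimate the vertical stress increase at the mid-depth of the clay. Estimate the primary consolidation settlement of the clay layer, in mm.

S_c ≈ 42.6 mm

Mid-depth of clay below the footing base: z = 3.5 + 3.5/2 = 5.25 m.
Stress increase at mid-clay by the 2:1 spreading method:
Δσ = qBL/((B+z)(L+z)) = 161×1.9×1.9/((1.9+5.25)(1.9+5.25)) = 11.369 kPa
Final effective stress: σ'_f = σ'_0 + Δσ = 58.9 + 11.369 = 70.269 kPa.
Normally consolidated clay, so the full stress increment lies on the virgin compression line:
S_c = C_c·H/(1+e₀)·log₁₀(σ'_f/σ'_0) = 0.3×3.5/(1+0.89)×log₁₀(70.269/58.9)
    = 0.55556 × 0.076648 = 0.04258 m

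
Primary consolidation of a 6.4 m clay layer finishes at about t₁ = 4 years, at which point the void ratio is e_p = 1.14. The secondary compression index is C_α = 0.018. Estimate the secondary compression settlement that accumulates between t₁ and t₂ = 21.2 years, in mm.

S_s ≈ 39 mm

Secondary compression: S_s = C_α·H/(1+e_p)·log₁₀(t₂/t₁)
S_s = 0.018×6.4/(1+1.14)×log₁₀(21.2/4)
    = 0.05383 × 0.7243 = 0.03899 m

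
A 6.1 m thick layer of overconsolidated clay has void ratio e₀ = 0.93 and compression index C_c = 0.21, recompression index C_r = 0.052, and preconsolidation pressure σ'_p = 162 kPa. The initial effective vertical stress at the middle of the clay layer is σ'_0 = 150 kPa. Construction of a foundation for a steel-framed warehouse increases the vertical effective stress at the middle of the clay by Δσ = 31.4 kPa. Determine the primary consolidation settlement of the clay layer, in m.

S_c ≈ 0.0381 m

Final effective stress: σ'_f = 150 + 31.4 = 181.4 kPa.
σ'_f = 181.4 > σ'_p = 162 kPa, so the stress path crosses the preconsolidation pressure — recompression up to σ'_p, then virgin compression beyond:
S_c = H/(1+e₀)·[C_r·log₁₀(σ'_p/σ'_0) + C_c·log₁₀(σ'_f/σ'_p)]
    = 6.1/1.93 × [0.052×log₁₀(162/150) + 0.21×log₁₀(181.4/162)]
    = 3.1606 × [0.001738 + 0.010316] = 0.0381 m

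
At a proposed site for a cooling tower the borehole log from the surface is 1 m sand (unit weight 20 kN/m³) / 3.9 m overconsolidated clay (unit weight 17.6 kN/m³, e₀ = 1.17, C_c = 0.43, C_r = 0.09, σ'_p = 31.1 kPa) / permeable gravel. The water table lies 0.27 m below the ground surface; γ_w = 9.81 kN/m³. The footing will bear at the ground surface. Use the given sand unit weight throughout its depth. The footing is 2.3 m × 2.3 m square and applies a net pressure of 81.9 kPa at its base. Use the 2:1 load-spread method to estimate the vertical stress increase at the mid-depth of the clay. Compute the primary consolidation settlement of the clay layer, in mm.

Mid-depth of clay below the ground surface: z = 1 + 3.9/2 = 2.95 m.
Total vertical stress at mid-clay: σ_v = 20×1 + 17.6×1.95 = 54.32 kPa.
Pore pressure: u = 9.81×(2.95 − 0.27) = 26.291 kPa.
Initial effective stress: σ'_0 = σ_v − u = 54.32 − 26.291 = 28.029 kPa.
Stress increase at mid-clay by the 2:1 spreading method:
Δσ = qBL/((B+z)(L+z)) = 81.9×2.3×2.3/((2.3+2.95)(2.3+2.95)) = 15.719 kPa
Final effective stress: σ'_f = 28.029 + 15.719 = 43.748 kPa.
σ'_f = 43.748 > σ'_p = 31.1 kPa, so the stress path crosses the preconsolidation pressure — recompression up to σ'_p, then virgin compression beyond:
S_c = H/(1+e₀)·[C_r·log₁₀(σ'_p/σ'_0) + C_c·log₁₀(σ'_f/σ'_p)]
    = 3.9/2.17 × [0.09×log₁₀(31.1/28.029) + 0.43×log₁₀(43.748/31.1)]
    = 1.7972 × [0.0040638 + 0.063725] = 0.1218 m

S_c ≈ 122 mm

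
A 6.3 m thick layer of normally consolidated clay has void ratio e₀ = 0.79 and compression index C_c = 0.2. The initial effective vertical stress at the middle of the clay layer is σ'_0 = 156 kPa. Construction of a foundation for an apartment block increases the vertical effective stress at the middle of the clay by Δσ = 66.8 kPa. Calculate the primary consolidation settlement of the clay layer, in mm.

S_c ≈ 109 mm

Final effective stress: σ'_f = σ'_0 + Δσ = 156 + 66.8 = 222.8 kPa.
Normally consolidated clay, so the full stress increment lies on the virgin compression line:
S_c = C_c·H/(1+e₀)·log₁₀(σ'_f/σ'_0) = 0.2×6.3/(1+0.79)×log₁₀(222.8/156)
    = 0.70391 × 0.15479 = 0.109 m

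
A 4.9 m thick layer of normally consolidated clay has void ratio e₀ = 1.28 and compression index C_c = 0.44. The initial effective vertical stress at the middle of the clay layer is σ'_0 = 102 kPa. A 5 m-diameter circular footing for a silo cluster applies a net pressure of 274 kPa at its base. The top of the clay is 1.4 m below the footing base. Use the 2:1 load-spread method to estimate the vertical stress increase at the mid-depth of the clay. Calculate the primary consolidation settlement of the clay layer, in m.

S_c ≈ 0.254 m

Mid-depth of clay below the footing base: z = 1.4 + 4.9/2 = 3.85 m.
Stress increase at mid-clay by the 2:1 spreading method:
Δσ ≈ qD²/(D+z)² = 274×5²/(5+3.85)² = 87.459 kPa
Final effective stress: σ'_f = σ'_0 + Δσ = 102 + 87.459 = 189.46 kPa.
Normally consolidated clay, so the full stress increment lies on the virgin compression line:
S_c = C_c·H/(1+e₀)·log₁₀(σ'_f/σ'_0) = 0.44×4.9/(1+1.28)×log₁₀(189.46/102)
    = 0.94561 × 0.26892 = 0.2543 m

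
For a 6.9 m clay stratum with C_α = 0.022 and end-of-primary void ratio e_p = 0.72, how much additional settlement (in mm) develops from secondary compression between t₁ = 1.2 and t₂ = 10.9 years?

S_s ≈ 84.6 mm

Secondary compression: S_s = C_α·H/(1+e_p)·log₁₀(t₂/t₁)
S_s = 0.022×6.9/(1+0.72)×log₁₀(10.9/1.2)
    = 0.08826 × 0.9582 = 0.08457 m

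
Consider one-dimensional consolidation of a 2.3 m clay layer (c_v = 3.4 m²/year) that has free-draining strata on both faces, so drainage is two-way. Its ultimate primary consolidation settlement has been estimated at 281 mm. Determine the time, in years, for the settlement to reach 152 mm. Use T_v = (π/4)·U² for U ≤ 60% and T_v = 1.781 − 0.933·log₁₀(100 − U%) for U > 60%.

t ≈ 0.0894 years

Drainage path length: H_d = H/2 = 1.15 m (double drainage).
U = S(t)/S_ult = 152/281 = 0.5409.
U ≤ 60%: T_v = (π/4)·U² = (π/4)×0.54093² = 0.22981.
t = T_v·H_d²/c_v = 0.22981×1.15²/3.4 = 0.08939 years.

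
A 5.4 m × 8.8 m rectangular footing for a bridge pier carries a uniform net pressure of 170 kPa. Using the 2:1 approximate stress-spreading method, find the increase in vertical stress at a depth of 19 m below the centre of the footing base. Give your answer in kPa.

By the 2:1 method the load spreads at 1 horizontal : 2 vertical, so at depth z the loaded area has grown by z in each plan dimension:
Δσ = qBL/((B+z)(L+z)) = 170×5.4×8.8/((5.4+19)(8.8+19)) = 11.909 kPa

Δσ_z ≈ 11.9 kPa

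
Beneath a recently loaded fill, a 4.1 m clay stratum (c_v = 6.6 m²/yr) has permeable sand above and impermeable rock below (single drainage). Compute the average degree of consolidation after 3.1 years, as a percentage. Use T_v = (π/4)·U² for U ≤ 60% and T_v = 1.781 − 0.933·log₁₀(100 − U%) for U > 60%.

Drainage path length: H_d = H = 4.1 m (single drainage).
T_v = c_v·t/H_d² = 6.6×3.1/4.1² = 1.2171.
T_v = 1.2171 corresponds to the U > 60% branch:
U = 1 − 10^((1.781 − T_v)/0.933)/100 = 0.9598

U ≈ 96 %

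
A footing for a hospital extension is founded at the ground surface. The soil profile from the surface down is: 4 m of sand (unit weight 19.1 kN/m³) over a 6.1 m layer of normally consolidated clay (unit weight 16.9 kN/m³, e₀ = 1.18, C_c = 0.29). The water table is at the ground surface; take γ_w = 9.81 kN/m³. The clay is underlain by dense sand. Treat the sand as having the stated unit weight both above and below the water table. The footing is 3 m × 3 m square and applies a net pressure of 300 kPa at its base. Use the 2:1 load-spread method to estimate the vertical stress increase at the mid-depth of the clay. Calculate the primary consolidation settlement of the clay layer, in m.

S_c ≈ 0.132 m

Mid-depth of clay below the ground surface: z = 4 + 6.1/2 = 7.05 m.
Total vertical stress at mid-clay: σ_v = 19.1×4 + 16.9×3.05 = 127.94 kPa.
Pore pressure: u = 9.81×(7.05 − 0) = 69.16 kPa.
Initial effective stress: σ'_0 = σ_v − u = 127.94 − 69.16 = 58.78 kPa.
Stress increase at mid-clay by the 2:1 spreading method:
Δσ = qBL/((B+z)(L+z)) = 300×3×3/((3+7.05)(3+7.05)) = 26.732 kPa
Final effective stress: σ'_f = σ'_0 + Δσ = 58.78 + 26.732 = 85.512 kPa.
Normally consolidated clay, so the full stress increment lies on the virgin compression line:
S_c = C_c·H/(1+e₀)·log₁₀(σ'_f/σ'_0) = 0.29×6.1/(1+1.18)×log₁₀(85.512/58.78)
    = 0.81147 × 0.1628 = 0.1321 m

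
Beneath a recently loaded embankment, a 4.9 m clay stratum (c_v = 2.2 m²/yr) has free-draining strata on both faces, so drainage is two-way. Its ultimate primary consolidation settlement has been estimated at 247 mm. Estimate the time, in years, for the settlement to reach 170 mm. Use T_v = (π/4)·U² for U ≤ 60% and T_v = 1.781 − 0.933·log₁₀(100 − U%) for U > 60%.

t ≈ 1.06 years

Drainage path length: H_d = H/2 = 2.45 m (double drainage).
U = S(t)/S_ult = 170/247 = 0.6883.
U > 60%: T_v = 1.781 − 0.933·log₁₀(100 − 68.826) = 0.38729.
t = T_v·H_d²/c_v = 0.38729×2.45²/2.2 = 1.057 years.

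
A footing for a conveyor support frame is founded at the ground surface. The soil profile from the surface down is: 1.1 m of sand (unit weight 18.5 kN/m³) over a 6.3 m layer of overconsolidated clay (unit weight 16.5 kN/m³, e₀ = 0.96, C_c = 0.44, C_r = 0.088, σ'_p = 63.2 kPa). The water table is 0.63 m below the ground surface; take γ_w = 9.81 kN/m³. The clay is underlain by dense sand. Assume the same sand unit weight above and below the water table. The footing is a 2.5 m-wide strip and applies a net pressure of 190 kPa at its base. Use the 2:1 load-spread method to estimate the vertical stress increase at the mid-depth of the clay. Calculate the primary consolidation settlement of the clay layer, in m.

S_c ≈ 0.391 m

Mid-depth of clay below the ground surface: z = 1.1 + 6.3/2 = 4.25 m.
Total vertical stress at mid-clay: σ_v = 18.5×1.1 + 16.5×3.15 = 72.325 kPa.
Pore pressure: u = 9.81×(4.25 − 0.63) = 35.512 kPa.
Initial effective stress: σ'_0 = σ_v − u = 72.325 − 35.512 = 36.813 kPa.
Stress increase at mid-clay by the 2:1 spreading method:
Δσ = qB/(B+z) = 190×2.5/(2.5+4.25) = 70.37 kPa
Final effective stress: σ'_f = 36.813 + 70.37 = 107.18 kPa.
σ'_f = 107.18 > σ'_p = 63.2 kPa, so the stress path crosses the preconsolidation pressure — recompression up to σ'_p, then virgin compression beyond:
S_c = H/(1+e₀)·[C_r·log₁₀(σ'_p/σ'_0) + C_c·log₁₀(σ'_f/σ'_p)]
    = 6.3/1.96 × [0.088×log₁₀(63.2/36.813) + 0.44×log₁₀(107.18/63.2)]
    = 3.2143 × [0.020655 + 0.10093] = 0.3908 m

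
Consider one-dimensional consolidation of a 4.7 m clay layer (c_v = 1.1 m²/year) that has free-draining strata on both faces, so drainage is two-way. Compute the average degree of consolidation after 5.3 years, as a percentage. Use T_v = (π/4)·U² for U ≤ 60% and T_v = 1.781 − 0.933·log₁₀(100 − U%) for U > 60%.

U ≈ 94 %

Drainage path length: H_d = H/2 = 2.35 m (double drainage).
T_v = c_v·t/H_d² = 1.1×5.3/2.35² = 1.0557.
T_v = 1.0557 corresponds to the U > 60% branch:
U = 1 − 10^((1.781 − T_v)/0.933)/100 = 0.9401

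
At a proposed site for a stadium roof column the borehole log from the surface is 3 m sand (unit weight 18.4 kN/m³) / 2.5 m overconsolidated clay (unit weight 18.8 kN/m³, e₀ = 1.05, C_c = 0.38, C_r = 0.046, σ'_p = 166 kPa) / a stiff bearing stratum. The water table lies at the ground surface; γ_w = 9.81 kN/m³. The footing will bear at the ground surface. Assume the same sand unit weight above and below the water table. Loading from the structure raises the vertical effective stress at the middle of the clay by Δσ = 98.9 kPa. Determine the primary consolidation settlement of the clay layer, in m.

Mid-depth of clay below the ground surface: z = 3 + 2.5/2 = 4.25 m.
Total vertical stress at mid-clay: σ_v = 18.4×3 + 18.8×1.25 = 78.7 kPa.
Pore pressure: u = 9.81×(4.25 − 0) = 41.693 kPa.
Initial effective stress: σ'_0 = σ_v − u = 78.7 − 41.693 = 37.007 kPa.
Final effective stress: σ'_f = 37.007 + 98.9 = 135.91 kPa.
σ'_f = 135.91 ≤ σ'_p = 166 kPa, so the clay remains overconsolidated and only the recompression index applies:
S_c = C_r·H/(1+e₀)·log₁₀(σ'_f/σ'_0) = 0.046×2.5/2.05×log₁₀(135.91/37.007)
    = 0.056097 × 0.56497 = 0.03169 m

S_c ≈ 0.0317 m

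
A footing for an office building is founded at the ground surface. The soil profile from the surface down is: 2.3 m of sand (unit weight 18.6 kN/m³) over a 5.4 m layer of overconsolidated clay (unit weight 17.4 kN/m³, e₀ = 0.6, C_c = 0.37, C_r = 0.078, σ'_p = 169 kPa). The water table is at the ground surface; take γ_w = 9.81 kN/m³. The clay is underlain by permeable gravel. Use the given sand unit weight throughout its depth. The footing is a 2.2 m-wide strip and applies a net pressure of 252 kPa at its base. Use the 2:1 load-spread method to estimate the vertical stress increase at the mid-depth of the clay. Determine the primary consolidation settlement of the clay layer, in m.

Mid-depth of clay below the ground surface: z = 2.3 + 5.4/2 = 5 m.
Total vertical stress at mid-clay: σ_v = 18.6×2.3 + 17.4×2.7 = 89.76 kPa.
Pore pressure: u = 9.81×(5 − 0) = 49.05 kPa.
Initial effective stress: σ'_0 = σ_v − u = 89.76 − 49.05 = 40.71 kPa.
Stress increase at mid-clay by the 2:1 spreading method:
Δσ = qB/(B+z) = 252×2.2/(2.2+5) = 77 kPa
Final effective stress: σ'_f = 40.71 + 77 = 117.71 kPa.
σ'_f = 117.71 ≤ σ'_p = 169 kPa, so the clay remains overconsolidated and only the recompression index applies:
S_c = C_r·H/(1+e₀)·log₁₀(σ'_f/σ'_0) = 0.078×5.4/1.6×log₁₀(117.71/40.71)
    = 0.26325 × 0.46111 = 0.1214 m

S_c ≈ 0.121 m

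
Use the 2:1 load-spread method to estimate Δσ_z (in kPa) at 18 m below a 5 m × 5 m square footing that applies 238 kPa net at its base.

Δσ_z ≈ 11.2 kPa

By the 2:1 method the load spreads at 1 horizontal : 2 vertical, so at depth z the loaded area has grown by z in each plan dimension:
Δσ = qBL/((B+z)(L+z)) = 238×5×5/((5+18)(5+18)) = 11.248 kPa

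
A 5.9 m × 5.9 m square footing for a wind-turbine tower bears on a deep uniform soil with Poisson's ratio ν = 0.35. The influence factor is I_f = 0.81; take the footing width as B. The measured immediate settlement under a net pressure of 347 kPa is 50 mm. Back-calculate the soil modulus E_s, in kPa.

S_e = q·B·(1−ν²)/E_s · I_f  ⇒  E_s = q·B·(1−ν²)·I_f / S_e.
E_s = 347 × 5.9 × 0.8775 × 0.81 / 0.05 = 29100 kPa

E_s ≈ 29100 kPa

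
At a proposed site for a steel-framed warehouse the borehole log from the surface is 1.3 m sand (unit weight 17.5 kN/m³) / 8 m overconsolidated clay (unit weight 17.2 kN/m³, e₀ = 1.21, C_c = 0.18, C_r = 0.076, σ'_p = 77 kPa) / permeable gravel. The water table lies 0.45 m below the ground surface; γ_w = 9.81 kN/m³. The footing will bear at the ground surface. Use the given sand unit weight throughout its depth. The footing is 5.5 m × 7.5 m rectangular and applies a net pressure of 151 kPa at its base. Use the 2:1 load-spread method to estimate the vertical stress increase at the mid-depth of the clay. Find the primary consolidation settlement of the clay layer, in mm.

S_c ≈ 108 mm

Mid-depth of clay below the ground surface: z = 1.3 + 8/2 = 5.3 m.
Total vertical stress at mid-clay: σ_v = 17.5×1.3 + 17.2×4 = 91.55 kPa.
Pore pressure: u = 9.81×(5.3 − 0.45) = 47.578 kPa.
Initial effective stress: σ'_0 = σ_v − u = 91.55 − 47.578 = 43.972 kPa.
Stress increase at mid-clay by the 2:1 spreading method:
Δσ = qBL/((B+z)(L+z)) = 151×5.5×7.5/((5.5+5.3)(7.5+5.3)) = 45.058 kPa
Final effective stress: σ'_f = 43.972 + 45.058 = 89.03 kPa.
σ'_f = 89.03 > σ'_p = 77 kPa, so the stress path crosses the preconsolidation pressure — recompression up to σ'_p, then virgin compression beyond:
S_c = H/(1+e₀)·[C_r·log₁₀(σ'_p/σ'_0) + C_c·log₁₀(σ'_f/σ'_p)]
    = 8/2.21 × [0.076×log₁₀(77/43.972) + 0.18×log₁₀(89.03/77)]
    = 3.6199 × [0.018492 + 0.011348] = 0.108 m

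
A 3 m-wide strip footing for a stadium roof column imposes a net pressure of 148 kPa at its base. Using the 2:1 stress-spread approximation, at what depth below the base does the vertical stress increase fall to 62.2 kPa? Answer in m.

2:1 spreading — at depth z the loaded area has grown by z in each plan dimension:
qB/(B+z) = Δσ_z ⇒ z = qB/Δσ_z − B = 148×3/62.2 − 3 = 4.138 m

z ≈ 4.14 m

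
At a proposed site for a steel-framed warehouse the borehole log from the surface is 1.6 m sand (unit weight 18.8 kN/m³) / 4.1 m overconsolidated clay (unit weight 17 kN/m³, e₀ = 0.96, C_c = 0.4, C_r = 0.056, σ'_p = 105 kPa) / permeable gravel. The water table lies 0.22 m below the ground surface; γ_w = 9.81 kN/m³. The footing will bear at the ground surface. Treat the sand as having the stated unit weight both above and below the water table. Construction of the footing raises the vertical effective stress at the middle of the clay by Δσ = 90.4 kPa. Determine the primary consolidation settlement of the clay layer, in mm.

S_c ≈ 115 mm

Mid-depth of clay below the ground surface: z = 1.6 + 4.1/2 = 3.65 m.
Total vertical stress at mid-clay: σ_v = 18.8×1.6 + 17×2.05 = 64.93 kPa.
Pore pressure: u = 9.81×(3.65 − 0.22) = 33.648 kPa.
Initial effective stress: σ'_0 = σ_v − u = 64.93 − 33.648 = 31.282 kPa.
Final effective stress: σ'_f = 31.282 + 90.4 = 121.68 kPa.
σ'_f = 121.68 > σ'_p = 105 kPa, so the stress path crosses the preconsolidation pressure — recompression up to σ'_p, then virgin compression beyond:
S_c = H/(1+e₀)·[C_r·log₁₀(σ'_p/σ'_0) + C_c·log₁₀(σ'_f/σ'_p)]
    = 4.1/1.96 × [0.056×log₁₀(105/31.282) + 0.4×log₁₀(121.68/105)]
    = 2.0918 × [0.02945 + 0.025612] = 0.1152 m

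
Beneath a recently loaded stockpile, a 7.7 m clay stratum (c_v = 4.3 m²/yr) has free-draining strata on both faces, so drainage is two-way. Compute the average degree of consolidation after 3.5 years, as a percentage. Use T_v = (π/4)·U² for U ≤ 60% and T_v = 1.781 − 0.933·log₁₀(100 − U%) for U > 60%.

Drainage path length: H_d = H/2 = 3.85 m (double drainage).
T_v = c_v·t/H_d² = 4.3×3.5/3.85² = 1.0153.
T_v = 1.0153 corresponds to the U > 60% branch:
U = 1 − 10^((1.781 − T_v)/0.933)/100 = 0.9338

U ≈ 93.4 %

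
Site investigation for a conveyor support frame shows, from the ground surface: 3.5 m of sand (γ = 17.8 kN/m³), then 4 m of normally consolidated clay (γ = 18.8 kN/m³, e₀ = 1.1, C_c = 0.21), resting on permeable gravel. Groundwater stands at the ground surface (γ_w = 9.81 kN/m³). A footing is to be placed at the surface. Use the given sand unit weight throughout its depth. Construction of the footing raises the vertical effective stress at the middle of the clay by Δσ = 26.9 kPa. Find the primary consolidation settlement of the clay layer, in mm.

Mid-depth of clay below the ground surface: z = 3.5 + 4/2 = 5.5 m.
Total vertical stress at mid-clay: σ_v = 17.8×3.5 + 18.8×2 = 99.9 kPa.
Pore pressure: u = 9.81×(5.5 − 0) = 53.955 kPa.
Initial effective stress: σ'_0 = σ_v − u = 99.9 − 53.955 = 45.945 kPa.
Final effective stress: σ'_f = σ'_0 + Δσ = 45.945 + 26.9 = 72.845 kPa.
Normally consolidated clay, so the full stress increment lies on the virgin compression line:
S_c = C_c·H/(1+e₀)·log₁₀(σ'_f/σ'_0) = 0.21×4/(1+1.1)×log₁₀(72.845/45.945)
    = 0.4 × 0.20016 = 0.08006 m

S_c ≈ 80.1 mm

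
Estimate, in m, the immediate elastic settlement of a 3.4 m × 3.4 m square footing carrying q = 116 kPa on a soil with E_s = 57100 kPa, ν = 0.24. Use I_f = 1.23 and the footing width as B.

S_e ≈ 0.00801 m

Immediate (elastic) settlement: S_e = q·B·(1−ν²)/E_s · I_f.
S_e = 116 × 3.4 × (1 − 0.24²) / 57100 × 1.23
    = 116 × 3.4 × 0.9424 / 57100 × 1.23
    = 0.008006 m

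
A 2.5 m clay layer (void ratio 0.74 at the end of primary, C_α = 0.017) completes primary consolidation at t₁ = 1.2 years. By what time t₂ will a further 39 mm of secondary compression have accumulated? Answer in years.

S_s = C_α·H/(1+e_p)·log₁₀(t₂/t₁) ⇒ log₁₀(t₂/t₁) = S_s·(1+e_p)/(C_α·H).
log₁₀(t₂/t₁) = 0.039 × (1+0.74) / (0.017×2.5) = 1.597
t₂ = t₁ × 10^1.597 = 1.2 × 39.51 = 47.41 years

t₂ ≈ 47.4 years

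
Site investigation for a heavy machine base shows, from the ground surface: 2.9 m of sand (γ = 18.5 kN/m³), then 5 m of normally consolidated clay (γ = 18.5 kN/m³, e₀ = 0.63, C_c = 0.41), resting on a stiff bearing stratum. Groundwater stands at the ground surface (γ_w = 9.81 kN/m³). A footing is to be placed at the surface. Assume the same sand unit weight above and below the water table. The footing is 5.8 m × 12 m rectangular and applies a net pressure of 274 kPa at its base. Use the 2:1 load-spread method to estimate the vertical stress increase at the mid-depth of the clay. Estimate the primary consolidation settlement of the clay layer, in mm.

S_c ≈ 615 mm

Mid-depth of clay below the ground surface: z = 2.9 + 5/2 = 5.4 m.
Total vertical stress at mid-clay: σ_v = 18.5×2.9 + 18.5×2.5 = 99.9 kPa.
Pore pressure: u = 9.81×(5.4 − 0) = 52.974 kPa.
Initial effective stress: σ'_0 = σ_v − u = 99.9 − 52.974 = 46.926 kPa.
Stress increase at mid-clay by the 2:1 spreading method:
Δσ = qBL/((B+z)(L+z)) = 274×5.8×12/((5.8+5.4)(12+5.4)) = 97.857 kPa
Final effective stress: σ'_f = σ'_0 + Δσ = 46.926 + 97.857 = 144.78 kPa.
Normally consolidated clay, so the full stress increment lies on the virgin compression line:
S_c = C_c·H/(1+e₀)·log₁₀(σ'_f/σ'_0) = 0.41×5/(1+0.63)×log₁₀(144.78/46.926)
    = 1.2577 × 0.4893 = 0.6154 m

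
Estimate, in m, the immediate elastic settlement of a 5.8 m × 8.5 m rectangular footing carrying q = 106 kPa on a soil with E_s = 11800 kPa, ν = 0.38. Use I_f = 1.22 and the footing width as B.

S_e ≈ 0.0544 m

Immediate (elastic) settlement: S_e = q·B·(1−ν²)/E_s · I_f.
S_e = 106 × 5.8 × (1 − 0.38²) / 11800 × 1.22
    = 106 × 5.8 × 0.8556 / 11800 × 1.22
    = 0.05439 m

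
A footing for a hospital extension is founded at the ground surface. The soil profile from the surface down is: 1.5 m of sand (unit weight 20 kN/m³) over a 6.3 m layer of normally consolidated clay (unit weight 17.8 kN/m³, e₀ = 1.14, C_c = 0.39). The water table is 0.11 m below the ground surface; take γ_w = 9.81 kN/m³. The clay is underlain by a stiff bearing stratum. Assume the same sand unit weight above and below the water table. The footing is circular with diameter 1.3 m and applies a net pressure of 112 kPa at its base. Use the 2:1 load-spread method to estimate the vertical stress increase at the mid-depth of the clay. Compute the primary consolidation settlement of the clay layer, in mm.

Mid-depth of clay below the ground surface: z = 1.5 + 6.3/2 = 4.65 m.
Total vertical stress at mid-clay: σ_v = 20×1.5 + 17.8×3.15 = 86.07 kPa.
Pore pressure: u = 9.81×(4.65 − 0.11) = 44.537 kPa.
Initial effective stress: σ'_0 = σ_v − u = 86.07 − 44.537 = 41.533 kPa.
Stress increase at mid-clay by the 2:1 spreading method:
Δσ ≈ qD²/(D+z)² = 112×1.3²/(1.3+4.65)² = 5.3465 kPa
Final effective stress: σ'_f = σ'_0 + Δσ = 41.533 + 5.3465 = 46.88 kPa.
Normally consolidated clay, so the full stress increment lies on the virgin compression line:
S_c = C_c·H/(1+e₀)·log₁₀(σ'_f/σ'_0) = 0.39×6.3/(1+1.14)×log₁₀(46.88/41.533)
    = 1.1481 × 0.052594 = 0.06038 m

S_c ≈ 60.4 mm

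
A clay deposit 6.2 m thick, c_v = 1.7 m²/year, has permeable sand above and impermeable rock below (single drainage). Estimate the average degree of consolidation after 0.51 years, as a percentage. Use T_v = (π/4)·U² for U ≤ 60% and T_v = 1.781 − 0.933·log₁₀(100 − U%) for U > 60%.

U ≈ 16.9 %

Drainage path length: H_d = H = 6.2 m (single drainage).
T_v = c_v·t/H_d² = 1.7×0.51/6.2² = 0.022555.
T_v = 0.022555 corresponds to the U ≤ 60% branch:
U = √(4T_v/π) = 0.1695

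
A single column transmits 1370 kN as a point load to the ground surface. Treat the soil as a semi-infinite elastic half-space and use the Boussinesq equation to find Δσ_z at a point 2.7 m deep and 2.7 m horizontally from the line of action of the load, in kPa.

Boussinesq vertical stress below a point load on an elastic half-space:
Δσ_z = 3P/(2πz²) · [1 + (r/z)²]^(−5/2)
r/z = 2.7/2.7 = 1; [1+(r/z)²]^(−5/2) = 0.17678.
Δσ_z = 3×1370/(2π×2.7²) × 0.17678 = 89.729 × 0.17678 = 15.86 kPa

Δσ_z ≈ 15.9 kPa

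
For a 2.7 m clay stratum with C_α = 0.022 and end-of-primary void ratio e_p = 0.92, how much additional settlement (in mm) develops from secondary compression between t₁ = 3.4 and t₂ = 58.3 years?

Secondary compression: S_s = C_α·H/(1+e_p)·log₁₀(t₂/t₁)
S_s = 0.022×2.7/(1+0.92)×log₁₀(58.3/3.4)
    = 0.03094 × 1.234 = 0.03818 m

S_s ≈ 38.2 mm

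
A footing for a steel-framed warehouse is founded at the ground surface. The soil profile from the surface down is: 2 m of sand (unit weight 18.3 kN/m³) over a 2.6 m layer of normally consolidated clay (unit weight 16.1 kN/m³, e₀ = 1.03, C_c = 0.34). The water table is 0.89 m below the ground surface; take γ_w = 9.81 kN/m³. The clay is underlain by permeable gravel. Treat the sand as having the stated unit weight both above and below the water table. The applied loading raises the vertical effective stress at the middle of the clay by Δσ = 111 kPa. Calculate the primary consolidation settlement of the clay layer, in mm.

Mid-depth of clay below the ground surface: z = 2 + 2.6/2 = 3.3 m.
Total vertical stress at mid-clay: σ_v = 18.3×2 + 16.1×1.3 = 57.53 kPa.
Pore pressure: u = 9.81×(3.3 − 0.89) = 23.642 kPa.
Initial effective stress: σ'_0 = σ_v − u = 57.53 − 23.642 = 33.888 kPa.
Final effective stress: σ'_f = σ'_0 + Δσ = 33.888 + 111 = 144.89 kPa.
Normally consolidated clay, so the full stress increment lies on the virgin compression line:
S_c = C_c·H/(1+e₀)·log₁₀(σ'_f/σ'_0) = 0.34×2.6/(1+1.03)×log₁₀(144.89/33.888)
    = 0.43547 × 0.63099 = 0.2748 m

S_c ≈ 275 mm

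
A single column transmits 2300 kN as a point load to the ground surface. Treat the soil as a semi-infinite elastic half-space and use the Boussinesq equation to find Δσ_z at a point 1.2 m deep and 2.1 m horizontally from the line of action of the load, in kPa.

Δσ_z ≈ 22.9 kPa

Boussinesq vertical stress below a point load on an elastic half-space:
Δσ_z = 3P/(2πz²) · [1 + (r/z)²]^(−5/2)
r/z = 2.1/1.2 = 1.75; [1+(r/z)²]^(−5/2) = 0.030062.
Δσ_z = 3×2300/(2π×1.2²) × 0.030062 = 762.62 × 0.030062 = 22.93 kPa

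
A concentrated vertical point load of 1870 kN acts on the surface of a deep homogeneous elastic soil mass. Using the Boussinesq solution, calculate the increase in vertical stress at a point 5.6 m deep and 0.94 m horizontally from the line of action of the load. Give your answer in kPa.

Boussinesq vertical stress below a point load on an elastic half-space:
Δσ_z = 3P/(2πz²) · [1 + (r/z)²]^(−5/2)
r/z = 0.94/5.6 = 0.16786; [1+(r/z)²]^(−5/2) = 0.93289.
Δσ_z = 3×1870/(2π×5.6²) × 0.93289 = 28.471 × 0.93289 = 26.56 kPa

Δσ_z ≈ 26.6 kPa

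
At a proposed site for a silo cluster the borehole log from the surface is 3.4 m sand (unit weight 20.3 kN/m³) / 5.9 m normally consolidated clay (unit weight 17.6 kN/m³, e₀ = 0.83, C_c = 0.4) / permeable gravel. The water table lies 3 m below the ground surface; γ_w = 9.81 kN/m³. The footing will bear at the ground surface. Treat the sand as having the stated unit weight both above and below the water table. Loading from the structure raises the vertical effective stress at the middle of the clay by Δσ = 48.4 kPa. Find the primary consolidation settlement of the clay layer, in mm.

S_c ≈ 245 mm

Mid-depth of clay below the ground surface: z = 3.4 + 5.9/2 = 6.35 m.
Total vertical stress at mid-clay: σ_v = 20.3×3.4 + 17.6×2.95 = 120.94 kPa.
Pore pressure: u = 9.81×(6.35 − 3) = 32.864 kPa.
Initial effective stress: σ'_0 = σ_v − u = 120.94 − 32.864 = 88.076 kPa.
Final effective stress: σ'_f = σ'_0 + Δσ = 88.076 + 48.4 = 136.48 kPa.
Normally consolidated clay, so the full stress increment lies on the virgin compression line:
S_c = C_c·H/(1+e₀)·log₁₀(σ'_f/σ'_0) = 0.4×5.9/(1+0.83)×log₁₀(136.48/88.076)
    = 1.2896 × 0.19021 = 0.2453 m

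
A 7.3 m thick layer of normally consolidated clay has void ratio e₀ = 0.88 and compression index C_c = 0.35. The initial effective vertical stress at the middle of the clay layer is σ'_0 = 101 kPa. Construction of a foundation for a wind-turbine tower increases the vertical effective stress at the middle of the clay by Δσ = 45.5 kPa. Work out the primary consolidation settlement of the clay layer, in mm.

S_c ≈ 220 mm

Final effective stress: σ'_f = σ'_0 + Δσ = 101 + 45.5 = 146.5 kPa.
Normally consolidated clay, so the full stress increment lies on the virgin compression line:
S_c = C_c·H/(1+e₀)·log₁₀(σ'_f/σ'_0) = 0.35×7.3/(1+0.88)×log₁₀(146.5/101)
    = 1.359 × 0.16152 = 0.2195 m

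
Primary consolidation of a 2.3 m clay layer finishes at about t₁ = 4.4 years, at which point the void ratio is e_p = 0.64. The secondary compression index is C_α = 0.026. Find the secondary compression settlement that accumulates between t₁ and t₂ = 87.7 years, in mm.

S_s ≈ 47.4 mm

Secondary compression: S_s = C_α·H/(1+e_p)·log₁₀(t₂/t₁)
S_s = 0.026×2.3/(1+0.64)×log₁₀(87.7/4.4)
    = 0.03646 × 1.3 = 0.04739 m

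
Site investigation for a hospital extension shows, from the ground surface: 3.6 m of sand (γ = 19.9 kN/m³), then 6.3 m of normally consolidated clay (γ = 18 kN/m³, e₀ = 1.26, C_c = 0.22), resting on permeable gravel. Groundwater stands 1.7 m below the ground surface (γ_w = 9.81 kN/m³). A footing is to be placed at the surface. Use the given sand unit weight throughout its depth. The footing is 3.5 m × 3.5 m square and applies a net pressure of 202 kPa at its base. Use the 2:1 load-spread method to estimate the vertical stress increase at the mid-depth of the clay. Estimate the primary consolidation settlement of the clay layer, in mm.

Mid-depth of clay below the ground surface: z = 3.6 + 6.3/2 = 6.75 m.
Total vertical stress at mid-clay: σ_v = 19.9×3.6 + 18×3.15 = 128.34 kPa.
Pore pressure: u = 9.81×(6.75 − 1.7) = 49.541 kPa.
Initial effective stress: σ'_0 = σ_v − u = 128.34 − 49.541 = 78.799 kPa.
Stress increase at mid-clay by the 2:1 spreading method:
Δσ = qBL/((B+z)(L+z)) = 202×3.5×3.5/((3.5+6.75)(3.5+6.75)) = 23.553 kPa
Final effective stress: σ'_f = σ'_0 + Δσ = 78.799 + 23.553 = 102.35 kPa.
Normally consolidated clay, so the full stress increment lies on the virgin compression line:
S_c = C_c·H/(1+e₀)·log₁₀(σ'_f/σ'_0) = 0.22×6.3/(1+1.26)×log₁₀(102.35/78.799)
    = 0.61327 × 0.11357 = 0.06965 m

S_c ≈ 69.6 mm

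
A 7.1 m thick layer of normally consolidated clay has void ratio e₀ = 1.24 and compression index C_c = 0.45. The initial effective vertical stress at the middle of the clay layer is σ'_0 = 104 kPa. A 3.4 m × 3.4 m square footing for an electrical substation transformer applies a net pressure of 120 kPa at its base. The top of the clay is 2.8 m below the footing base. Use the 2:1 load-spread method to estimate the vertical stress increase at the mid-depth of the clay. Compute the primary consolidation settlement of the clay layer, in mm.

Mid-depth of clay below the footing base: z = 2.8 + 7.1/2 = 6.35 m.
Stress increase at mid-clay by the 2:1 spreading method:
Δσ = qBL/((B+z)(L+z)) = 120×3.4×3.4/((3.4+6.35)(3.4+6.35)) = 14.593 kPa
Final effective stress: σ'_f = σ'_0 + Δσ = 104 + 14.593 = 118.59 kPa.
Normally consolidated clay, so the full stress increment lies on the virgin compression line:
S_c = C_c·H/(1+e₀)·log₁₀(σ'_f/σ'_0) = 0.45×7.1/(1+1.24)×log₁₀(118.59/104)
    = 1.4263 × 0.057015 = 0.08132 m

S_c ≈ 81.3 mm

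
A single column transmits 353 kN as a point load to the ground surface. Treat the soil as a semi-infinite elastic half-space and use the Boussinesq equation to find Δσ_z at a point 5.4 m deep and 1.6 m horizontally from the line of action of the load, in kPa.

Δσ_z ≈ 4.68 kPa

Boussinesq vertical stress below a point load on an elastic half-space:
Δσ_z = 3P/(2πz²) · [1 + (r/z)²]^(−5/2)
r/z = 1.6/5.4 = 0.2963; [1+(r/z)²]^(−5/2) = 0.81028.
Δσ_z = 3×353/(2π×5.4²) × 0.81028 = 5.78 × 0.81028 = 4.683 kPa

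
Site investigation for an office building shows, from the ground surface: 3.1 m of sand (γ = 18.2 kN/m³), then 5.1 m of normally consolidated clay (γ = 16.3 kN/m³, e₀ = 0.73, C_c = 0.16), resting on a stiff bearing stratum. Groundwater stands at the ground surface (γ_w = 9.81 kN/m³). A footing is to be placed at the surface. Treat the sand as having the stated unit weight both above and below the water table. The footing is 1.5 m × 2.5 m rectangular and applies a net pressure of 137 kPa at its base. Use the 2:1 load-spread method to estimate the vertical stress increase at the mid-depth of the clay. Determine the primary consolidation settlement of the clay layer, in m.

S_c ≈ 0.0386 m

Mid-depth of clay below the ground surface: z = 3.1 + 5.1/2 = 5.65 m.
Total vertical stress at mid-clay: σ_v = 18.2×3.1 + 16.3×2.55 = 97.985 kPa.
Pore pressure: u = 9.81×(5.65 − 0) = 55.427 kPa.
Initial effective stress: σ'_0 = σ_v − u = 97.985 − 55.427 = 42.558 kPa.
Stress increase at mid-clay by the 2:1 spreading method:
Δσ = qBL/((B+z)(L+z)) = 137×1.5×2.5/((1.5+5.65)(2.5+5.65)) = 8.8163 kPa
Final effective stress: σ'_f = σ'_0 + Δσ = 42.558 + 8.8163 = 51.374 kPa.
Normally consolidated clay, so the full stress increment lies on the virgin compression line:
S_c = C_c·H/(1+e₀)·log₁₀(σ'_f/σ'_0) = 0.16×5.1/(1+0.73)×log₁₀(51.374/42.558)
    = 0.47168 × 0.081762 = 0.03857 m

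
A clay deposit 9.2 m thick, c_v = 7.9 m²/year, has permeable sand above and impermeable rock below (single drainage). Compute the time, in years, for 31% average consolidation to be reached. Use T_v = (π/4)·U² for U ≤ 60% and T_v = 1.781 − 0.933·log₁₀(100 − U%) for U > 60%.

Drainage path length: H_d = H = 9.2 m (single drainage).
U ≤ 60%: T_v = (π/4)·U² = (π/4)×0.31² = 0.075477.
t = T_v·H_d²/c_v = 0.075477×9.2²/7.9 = 0.8087 years.

t ≈ 0.809 years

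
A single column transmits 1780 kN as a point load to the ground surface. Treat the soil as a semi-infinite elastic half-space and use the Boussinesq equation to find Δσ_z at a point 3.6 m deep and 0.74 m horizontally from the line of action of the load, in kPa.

Boussinesq vertical stress below a point load on an elastic half-space:
Δσ_z = 3P/(2πz²) · [1 + (r/z)²]^(−5/2)
r/z = 0.74/3.6 = 0.20556; [1+(r/z)²]^(−5/2) = 0.90171.
Δσ_z = 3×1780/(2π×3.6²) × 0.90171 = 65.578 × 0.90171 = 59.13 kPa

Δσ_z ≈ 59.1 kPa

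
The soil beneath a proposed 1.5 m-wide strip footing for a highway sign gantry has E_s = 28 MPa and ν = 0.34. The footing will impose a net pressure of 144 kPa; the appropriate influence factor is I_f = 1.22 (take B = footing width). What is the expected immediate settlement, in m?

Immediate (elastic) settlement: S_e = q·B·(1−ν²)/E_s · I_f.
E_s = 28 MPa = 28000 kPa.
S_e = 144 × 1.5 × (1 − 0.34²) / 28000 × 1.22
    = 144 × 1.5 × 0.8844 / 28000 × 1.22
    = 0.008323 m

S_e ≈ 0.00832 m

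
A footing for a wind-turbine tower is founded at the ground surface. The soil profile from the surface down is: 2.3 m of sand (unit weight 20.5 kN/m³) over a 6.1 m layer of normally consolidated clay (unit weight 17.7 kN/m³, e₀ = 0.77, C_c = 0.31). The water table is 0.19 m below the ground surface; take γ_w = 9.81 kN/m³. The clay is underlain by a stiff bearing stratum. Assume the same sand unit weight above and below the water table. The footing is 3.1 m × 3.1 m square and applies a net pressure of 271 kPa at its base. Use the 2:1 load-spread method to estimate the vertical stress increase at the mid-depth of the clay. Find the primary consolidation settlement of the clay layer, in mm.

Mid-depth of clay below the ground surface: z = 2.3 + 6.1/2 = 5.35 m.
Total vertical stress at mid-clay: σ_v = 20.5×2.3 + 17.7×3.05 = 101.13 kPa.
Pore pressure: u = 9.81×(5.35 − 0.19) = 50.62 kPa.
Initial effective stress: σ'_0 = σ_v − u = 101.13 − 50.62 = 50.51 kPa.
Stress increase at mid-clay by the 2:1 spreading method:
Δσ = qBL/((B+z)(L+z)) = 271×3.1×3.1/((3.1+5.35)(3.1+5.35)) = 36.474 kPa
Final effective stress: σ'_f = σ'_0 + Δσ = 50.51 + 36.474 = 86.984 kPa.
Normally consolidated clay, so the full stress increment lies on the virgin compression line:
S_c = C_c·H/(1+e₀)·log₁₀(σ'_f/σ'_0) = 0.31×6.1/(1+0.77)×log₁₀(86.984/50.51)
    = 1.0684 × 0.23606 = 0.2522 m

S_c ≈ 252 mm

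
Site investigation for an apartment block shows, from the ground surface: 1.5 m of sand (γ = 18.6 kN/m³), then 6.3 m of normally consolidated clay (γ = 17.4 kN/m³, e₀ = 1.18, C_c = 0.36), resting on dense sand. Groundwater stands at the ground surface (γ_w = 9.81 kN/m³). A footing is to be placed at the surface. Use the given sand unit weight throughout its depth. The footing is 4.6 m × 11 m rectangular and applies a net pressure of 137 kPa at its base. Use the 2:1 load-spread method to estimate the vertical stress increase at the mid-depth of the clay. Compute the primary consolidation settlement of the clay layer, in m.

S_c ≈ 0.375 m

Mid-depth of clay below the ground surface: z = 1.5 + 6.3/2 = 4.65 m.
Total vertical stress at mid-clay: σ_v = 18.6×1.5 + 17.4×3.15 = 82.71 kPa.
Pore pressure: u = 9.81×(4.65 − 0) = 45.617 kPa.
Initial effective stress: σ'_0 = σ_v − u = 82.71 − 45.617 = 37.093 kPa.
Stress increase at mid-clay by the 2:1 spreading method:
Δσ = qBL/((B+z)(L+z)) = 137×4.6×11/((4.6+4.65)(11+4.65)) = 47.887 kPa
Final effective stress: σ'_f = σ'_0 + Δσ = 37.093 + 47.887 = 84.98 kPa.
Normally consolidated clay, so the full stress increment lies on the virgin compression line:
S_c = C_c·H/(1+e₀)·log₁₀(σ'_f/σ'_0) = 0.36×6.3/(1+1.18)×log₁₀(84.98/37.093)
    = 1.0404 × 0.36002 = 0.3746 m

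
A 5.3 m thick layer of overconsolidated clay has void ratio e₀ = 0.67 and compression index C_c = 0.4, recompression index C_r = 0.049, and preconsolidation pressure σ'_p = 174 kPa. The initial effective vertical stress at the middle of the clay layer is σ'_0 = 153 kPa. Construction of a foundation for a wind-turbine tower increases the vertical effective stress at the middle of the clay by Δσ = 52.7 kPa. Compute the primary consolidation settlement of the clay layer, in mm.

Final effective stress: σ'_f = 153 + 52.7 = 205.7 kPa.
σ'_f = 205.7 > σ'_p = 174 kPa, so the stress path crosses the preconsolidation pressure — recompression up to σ'_p, then virgin compression beyond:
S_c = H/(1+e₀)·[C_r·log₁₀(σ'_p/σ'_0) + C_c·log₁₀(σ'_f/σ'_p)]
    = 5.3/1.67 × [0.049×log₁₀(174/153) + 0.4×log₁₀(205.7/174)]
    = 3.1737 × [0.002737 + 0.029074] = 0.101 m

S_c ≈ 101 mm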